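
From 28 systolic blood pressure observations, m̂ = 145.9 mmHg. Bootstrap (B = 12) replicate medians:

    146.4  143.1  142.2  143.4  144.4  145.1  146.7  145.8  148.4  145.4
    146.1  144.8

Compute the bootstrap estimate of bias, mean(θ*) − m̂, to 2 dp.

bias = −0.75

mean(θ*) = (146.4 + 143.1 + 142.2 + 143.4 + 144.4 + 145.1 + 146.7 + 145.8 + 148.4 + 145.4 + 146.1 + 144.8) / 12 = 145.150
bias = 145.150 − 145.9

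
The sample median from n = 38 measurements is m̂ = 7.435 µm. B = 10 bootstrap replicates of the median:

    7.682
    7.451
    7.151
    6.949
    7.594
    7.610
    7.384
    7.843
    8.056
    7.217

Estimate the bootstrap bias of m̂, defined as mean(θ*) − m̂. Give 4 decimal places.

mean(θ*) = (7.682 + 7.451 + 7.151 + 6.949 + 7.594 + 7.610 + 7.384 + 7.843 + 8.056 + 7.217) / 10 = 7.49370
bias = 7.49370 − 7.435

bias = +0.0587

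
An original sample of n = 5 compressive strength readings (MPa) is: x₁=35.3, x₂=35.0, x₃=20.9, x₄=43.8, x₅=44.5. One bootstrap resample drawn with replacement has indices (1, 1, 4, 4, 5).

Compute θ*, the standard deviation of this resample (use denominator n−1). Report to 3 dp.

θ* = 4.792

Resample values: 35.3, 35.3, 43.8, 43.8, 44.5.
Mean = 40.5400; sum of squared deviations = 91.8520
s² = 91.8520 / 4 = 22.9630
s = √22.9630 = 4.792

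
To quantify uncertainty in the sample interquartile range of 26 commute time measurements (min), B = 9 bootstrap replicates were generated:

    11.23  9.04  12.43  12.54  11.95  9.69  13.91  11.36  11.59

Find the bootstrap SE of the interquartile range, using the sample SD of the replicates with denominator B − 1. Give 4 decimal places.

Bootstrap SE is the standard deviation of the 9 replicate interquartile ranges.
Mean of replicates: (11.23 + 9.04 + 12.43 + 12.54 + 11.95 + 9.69 + 13.91 + 11.36 + 11.59) / 9 = 103.74000 / 9 = 11.52667
Sum of squared deviations: (−0.29667)² + (−2.48667)² + (+0.90333)² + (+1.01333)² + (+0.42333)² + (−1.83667)² + (+2.38333)² + (−0.16667)² + (+0.06333)² = 17.37900
Variance = 17.37900 / 8 = 2.17238
SE* = √2.17238

SE* = 1.4739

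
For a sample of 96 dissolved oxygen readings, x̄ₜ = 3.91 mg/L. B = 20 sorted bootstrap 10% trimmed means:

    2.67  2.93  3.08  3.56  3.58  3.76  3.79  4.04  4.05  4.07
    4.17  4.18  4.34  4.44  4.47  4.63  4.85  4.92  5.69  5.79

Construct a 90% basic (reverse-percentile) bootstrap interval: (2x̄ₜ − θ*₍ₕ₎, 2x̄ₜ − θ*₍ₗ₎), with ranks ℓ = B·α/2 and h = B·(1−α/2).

(2.13, 5.15)

Percentile endpoints at ranks 1 and 19: θ*₍1₎ = 2.67, θ*₍19₎ = 5.69.
Basic interval reflects these around x̄ₜ:
  lower = 2 × 3.91 − 5.69 = 2.13
  upper = 2 × 3.91 − 2.67 = 5.15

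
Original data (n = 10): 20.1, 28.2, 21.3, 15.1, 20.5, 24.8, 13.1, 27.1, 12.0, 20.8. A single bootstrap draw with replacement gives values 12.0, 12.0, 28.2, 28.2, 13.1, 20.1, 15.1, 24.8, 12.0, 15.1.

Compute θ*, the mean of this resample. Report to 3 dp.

Mean = (12.0 + 12.0 + 28.2 + 28.2 + 13.1 + 20.1 + 15.1 + 24.8 + 12.0 + 15.1) / 10 = 180.60 / 10 = 18.060

θ* = 18.060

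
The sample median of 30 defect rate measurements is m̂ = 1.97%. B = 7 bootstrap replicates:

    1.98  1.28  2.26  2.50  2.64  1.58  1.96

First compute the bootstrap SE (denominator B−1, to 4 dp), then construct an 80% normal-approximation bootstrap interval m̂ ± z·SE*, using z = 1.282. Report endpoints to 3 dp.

(1.347, 2.593)

Mean of replicates = 2.0286; sum of squared deviations = 1.4183; SE* = √(1.4183/6) = 0.4862
Margin = 1.282 × 0.4862 = 0.6233
Interval: 1.97 ± 0.6233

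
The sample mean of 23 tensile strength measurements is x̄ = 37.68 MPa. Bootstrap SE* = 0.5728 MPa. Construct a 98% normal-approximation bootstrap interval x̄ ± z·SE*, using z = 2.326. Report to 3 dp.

(36.348, 39.012)

Margin = 2.326 × 0.5728 = 1.3323
Interval: 37.68 ± 1.3323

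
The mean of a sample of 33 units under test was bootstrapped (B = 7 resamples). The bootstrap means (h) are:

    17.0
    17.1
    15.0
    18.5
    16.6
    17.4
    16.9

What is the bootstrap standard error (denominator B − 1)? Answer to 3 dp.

Bootstrap SE is the standard deviation of the 7 replicate means.
Mean of replicates: (17.0 + 17.1 + 15.0 + 18.5 + 16.6 + 17.4 + 16.9) / 7 = 118.5000 / 7 = 16.9286
Sum of squared deviations: (+0.0714)² + (+0.1714)² + (−1.9286)² + (+1.5714)² + (−0.3286)² + (+0.4714)² + (−0.0286)² = 6.5543
Variance = 6.5543 / 6 = 1.0924
SE* = √1.0924

SE* = 1.045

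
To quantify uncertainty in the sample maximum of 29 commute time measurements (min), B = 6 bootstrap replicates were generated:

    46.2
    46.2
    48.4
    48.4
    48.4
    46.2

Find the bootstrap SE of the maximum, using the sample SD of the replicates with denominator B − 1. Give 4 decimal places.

Bootstrap SE is the standard deviation of the 6 replicate maximums.
Mean of replicates: (46.2 + 46.2 + 48.4 + 48.4 + 48.4 + 46.2) / 6 = 283.80000 / 6 = 47.30000
Sum of squared deviations: (−1.10000)² + (−1.10000)² + (+1.10000)² + (+1.10000)² + (+1.10000)² + (−1.10000)² = 7.26000
Variance = 7.26000 / 5 = 1.45200
SE* = √1.45200

SE* = 1.2050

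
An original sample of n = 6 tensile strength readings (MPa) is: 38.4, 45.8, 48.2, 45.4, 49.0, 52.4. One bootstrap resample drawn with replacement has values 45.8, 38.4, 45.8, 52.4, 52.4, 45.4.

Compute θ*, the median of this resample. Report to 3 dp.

θ* = 45.800

Sorted: 38.4, 45.4, 45.8, 45.8, 52.4, 52.4
Median = average of the two middle values = 45.800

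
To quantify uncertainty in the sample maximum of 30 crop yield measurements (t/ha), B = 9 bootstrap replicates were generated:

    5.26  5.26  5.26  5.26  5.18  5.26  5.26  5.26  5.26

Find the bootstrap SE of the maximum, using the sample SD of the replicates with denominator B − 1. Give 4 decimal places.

SE* = 0.0267

Bootstrap SE is the standard deviation of the 9 replicate maximums.
Mean of replicates: (5.26 + 5.26 + 5.26 + 5.26 + 5.18 + 5.26 + 5.26 + 5.26 + 5.26) / 9 = 47.260000 / 9 = 5.251111
Sum of squared deviations: (+0.008889)² + (+0.008889)² + (+0.008889)² + (+0.008889)² + (−0.071111)² + (+0.008889)² + (+0.008889)² + (+0.008889)² + (+0.008889)² = 0.005689
Variance = 0.005689 / 8 = 0.000711
SE* = √0.000711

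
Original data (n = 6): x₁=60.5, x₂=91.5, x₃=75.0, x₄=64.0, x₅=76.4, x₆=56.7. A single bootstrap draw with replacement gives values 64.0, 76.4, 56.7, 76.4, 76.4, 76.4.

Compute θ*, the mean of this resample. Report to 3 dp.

θ* = 71.050

Mean = (64.0 + 76.4 + 56.7 + 76.4 + 76.4 + 76.4) / 6 = 426.30 / 6 = 71.050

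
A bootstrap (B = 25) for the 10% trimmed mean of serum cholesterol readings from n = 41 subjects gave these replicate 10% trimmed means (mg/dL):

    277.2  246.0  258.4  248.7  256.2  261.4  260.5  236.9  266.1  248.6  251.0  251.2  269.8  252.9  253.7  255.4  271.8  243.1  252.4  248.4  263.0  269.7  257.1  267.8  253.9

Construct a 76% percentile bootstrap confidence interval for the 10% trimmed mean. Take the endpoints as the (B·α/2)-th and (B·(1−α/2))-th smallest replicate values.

(246.0, 269.7)

Sorted replicates: 236.9, 243.1, 246.0, 248.4, 248.6, 248.7, 251.0, 251.2, 252.4, 252.9, 253.7, 253.9, 255.4, 256.2, 257.1, 258.4, 260.5, 261.4, 263.0, 266.1, 267.8, 269.7, 269.8, 271.8, 277.2
α = 0.24; lower rank = 25 × 0.120 = 3; upper rank = 25 × 0.880 = 22.
The 3rd smallest replicate is 246.0; the 22nd is 269.7.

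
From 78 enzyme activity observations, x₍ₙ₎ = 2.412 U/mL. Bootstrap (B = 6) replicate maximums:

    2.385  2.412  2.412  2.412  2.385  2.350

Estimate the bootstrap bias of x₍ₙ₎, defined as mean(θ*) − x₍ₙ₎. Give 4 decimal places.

mean(θ*) = (2.385 + 2.412 + 2.412 + 2.412 + 2.385 + 2.350) / 6 = 2.39267
bias = 2.39267 − 2.412

bias = −0.0193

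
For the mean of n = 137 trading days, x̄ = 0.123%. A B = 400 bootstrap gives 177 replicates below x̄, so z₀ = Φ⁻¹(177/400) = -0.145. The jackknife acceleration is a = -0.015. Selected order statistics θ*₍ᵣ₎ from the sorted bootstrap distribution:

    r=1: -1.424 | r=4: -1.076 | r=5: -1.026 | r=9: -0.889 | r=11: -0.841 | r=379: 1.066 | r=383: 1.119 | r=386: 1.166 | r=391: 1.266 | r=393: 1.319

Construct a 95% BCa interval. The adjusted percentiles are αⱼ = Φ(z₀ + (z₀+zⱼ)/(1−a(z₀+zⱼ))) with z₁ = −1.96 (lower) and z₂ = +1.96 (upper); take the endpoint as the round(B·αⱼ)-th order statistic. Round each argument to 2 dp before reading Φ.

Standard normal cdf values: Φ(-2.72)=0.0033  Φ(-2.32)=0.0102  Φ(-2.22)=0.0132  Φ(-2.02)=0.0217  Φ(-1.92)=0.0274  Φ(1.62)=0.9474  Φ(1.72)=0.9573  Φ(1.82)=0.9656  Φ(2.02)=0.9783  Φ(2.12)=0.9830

(-1.076, 1.066)

Lower: z₀ + z₁ = -0.145 + (-1.960) = -2.105; 1 − a(z₀+z₁) = 1 − (-0.015)(-2.105) = 0.9684; argument = -0.145 + (-2.105)/0.9684 = -2.3186 → -2.32.
α₁ = Φ(-2.32) = 0.0102; rank = round(400 × 0.0102) = 4; θ*₍4₎ = -1.076.
Upper: z₀ + z₂ = 1.815; 1 − a(z₀+z₂) = 1.0272; argument = 1.6219 → 1.62; α₂ = 0.9474; rank = 379; θ*₍379₎ = 1.066.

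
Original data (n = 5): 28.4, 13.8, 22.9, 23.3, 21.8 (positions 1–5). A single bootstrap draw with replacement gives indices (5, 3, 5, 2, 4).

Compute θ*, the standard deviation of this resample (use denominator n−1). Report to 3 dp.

θ* = 3.925

Resample values: 21.8, 22.9, 21.8, 13.8, 23.3.
Mean = 20.7200; sum of squared deviations = 61.6280
s² = 61.6280 / 4 = 15.4070
s = √15.4070 = 3.925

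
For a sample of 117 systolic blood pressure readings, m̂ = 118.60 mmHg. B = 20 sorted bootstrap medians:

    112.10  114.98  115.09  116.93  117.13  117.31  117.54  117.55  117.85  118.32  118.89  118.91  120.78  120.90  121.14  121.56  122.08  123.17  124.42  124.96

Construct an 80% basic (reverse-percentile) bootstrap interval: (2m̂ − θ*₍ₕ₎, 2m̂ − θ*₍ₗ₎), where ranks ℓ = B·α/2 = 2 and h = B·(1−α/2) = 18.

(114.03, 122.22)

Percentile endpoints at ranks 2 and 18: θ*₍2₎ = 114.98, θ*₍18₎ = 123.17.
Basic interval reflects these around m̂:
  lower = 2 × 118.60 − 123.17 = 114.03
  upper = 2 × 118.60 − 114.98 = 122.22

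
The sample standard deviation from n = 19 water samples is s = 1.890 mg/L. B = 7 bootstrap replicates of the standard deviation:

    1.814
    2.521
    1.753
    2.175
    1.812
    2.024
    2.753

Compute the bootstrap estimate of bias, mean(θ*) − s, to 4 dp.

bias = +0.2317

mean(θ*) = (1.814 + 2.521 + 1.753 + 2.175 + 1.812 + 2.024 + 2.753) / 7 = 2.12171
bias = 2.12171 − 1.890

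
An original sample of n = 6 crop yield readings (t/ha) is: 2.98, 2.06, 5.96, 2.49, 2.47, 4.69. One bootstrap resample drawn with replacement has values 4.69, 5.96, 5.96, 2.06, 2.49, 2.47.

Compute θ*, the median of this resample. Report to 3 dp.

Sorted: 2.06, 2.47, 2.49, 4.69, 5.96, 5.96
Median = average of the two middle values = 3.590

θ* = 3.590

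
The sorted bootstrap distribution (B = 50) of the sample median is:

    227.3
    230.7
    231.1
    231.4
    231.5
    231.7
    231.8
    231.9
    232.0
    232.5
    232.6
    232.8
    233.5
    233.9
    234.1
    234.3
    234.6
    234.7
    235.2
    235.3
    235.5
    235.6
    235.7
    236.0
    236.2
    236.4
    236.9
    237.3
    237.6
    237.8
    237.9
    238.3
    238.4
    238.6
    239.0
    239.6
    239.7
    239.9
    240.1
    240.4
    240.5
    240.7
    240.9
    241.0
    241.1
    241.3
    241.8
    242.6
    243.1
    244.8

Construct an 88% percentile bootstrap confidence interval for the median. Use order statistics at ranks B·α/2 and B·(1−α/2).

(231.1, 241.8)

α = 0.12; lower rank = 50 × 0.060 = 3; upper rank = 50 × 0.940 = 47.
The 3rd smallest replicate is 231.1; the 47th is 241.8.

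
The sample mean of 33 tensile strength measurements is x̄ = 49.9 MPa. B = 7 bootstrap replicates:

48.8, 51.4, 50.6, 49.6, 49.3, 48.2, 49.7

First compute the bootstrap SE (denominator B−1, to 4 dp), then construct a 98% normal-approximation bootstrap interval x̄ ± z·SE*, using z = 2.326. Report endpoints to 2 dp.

(47.40, 52.40)

Mean of replicates = 49.6571; sum of squared deviations = 6.9171; SE* = √(6.9171/6) = 1.0737
Margin = 2.326 × 1.0737 = 2.497
Interval: 49.9 ± 2.497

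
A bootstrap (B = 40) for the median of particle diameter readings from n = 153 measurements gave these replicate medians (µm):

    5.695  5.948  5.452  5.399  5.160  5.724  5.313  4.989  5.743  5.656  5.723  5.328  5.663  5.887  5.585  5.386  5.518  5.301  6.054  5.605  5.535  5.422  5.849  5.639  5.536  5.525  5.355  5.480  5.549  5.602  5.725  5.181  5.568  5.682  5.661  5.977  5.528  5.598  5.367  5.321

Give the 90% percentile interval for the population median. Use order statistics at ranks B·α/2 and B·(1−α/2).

Sorted replicates: 4.989, 5.160, 5.181, 5.301, 5.313, 5.321, 5.328, 5.355, 5.367, 5.386, 5.399, 5.422, 5.452, 5.480, 5.518, 5.525, 5.528, 5.535, 5.536, 5.549, 5.568, 5.585, 5.598, 5.602, 5.605, 5.639, 5.656, 5.661, 5.663, 5.682, 5.695, 5.723, 5.724, 5.725, 5.743, 5.849, 5.887, 5.948, 5.977, 6.054
α = 0.10; lower rank = 40 × 0.050 = 2; upper rank = 40 × 0.950 = 38.
The 2nd smallest replicate is 5.160; the 38th is 5.948.

(5.160, 5.948)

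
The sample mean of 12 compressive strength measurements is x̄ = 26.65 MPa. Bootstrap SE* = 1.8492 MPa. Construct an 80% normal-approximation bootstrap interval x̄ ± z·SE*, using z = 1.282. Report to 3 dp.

(24.279, 29.021)

Margin = 1.282 × 1.8492 = 2.3707
Interval: 26.65 ± 2.3707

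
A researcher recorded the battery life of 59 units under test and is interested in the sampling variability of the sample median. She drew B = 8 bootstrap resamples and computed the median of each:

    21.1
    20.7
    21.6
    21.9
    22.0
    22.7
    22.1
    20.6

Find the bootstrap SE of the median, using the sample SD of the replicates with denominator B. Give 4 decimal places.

Bootstrap SE is the standard deviation of the 8 replicate medians.
Mean of replicates: (21.1 + 20.7 + 21.6 + 21.9 + 22.0 + 22.7 + 22.1 + 20.6) / 8 = 172.70000 / 8 = 21.58750
Sum of squared deviations: (−0.48750)² + (−0.88750)² + (+0.01250)² + (+0.31250)² + (+0.41250)² + (+1.11250)² + (+0.51250)² + (−0.98750)² = 3.76875
Variance = 3.76875 / 8 = 0.47109
SE* = √0.47109

SE* = 0.6864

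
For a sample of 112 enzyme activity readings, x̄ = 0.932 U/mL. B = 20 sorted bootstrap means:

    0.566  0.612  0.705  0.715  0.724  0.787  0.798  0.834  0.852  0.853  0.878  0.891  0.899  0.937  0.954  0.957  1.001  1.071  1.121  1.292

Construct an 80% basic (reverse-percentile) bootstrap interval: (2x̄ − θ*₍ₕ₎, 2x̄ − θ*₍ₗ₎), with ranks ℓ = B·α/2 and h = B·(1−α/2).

(0.793, 1.252)

Percentile endpoints at ranks 2 and 18: θ*₍2₎ = 0.612, θ*₍18₎ = 1.071.
Basic interval reflects these around x̄:
  lower = 2 × 0.932 − 1.071 = 0.793
  upper = 2 × 0.932 − 0.612 = 1.252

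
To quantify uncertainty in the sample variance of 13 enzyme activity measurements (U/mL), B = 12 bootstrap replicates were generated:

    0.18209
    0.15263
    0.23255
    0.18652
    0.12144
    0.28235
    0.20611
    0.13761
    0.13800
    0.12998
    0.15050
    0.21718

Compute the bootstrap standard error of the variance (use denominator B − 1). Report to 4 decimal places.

Bootstrap SE is the standard deviation of the 12 replicate variances.
Mean of replicates: (0.18209 + 0.15263 + 0.23255 + 0.18652 + 0.12144 + 0.28235 + 0.20611 + 0.13761 + 0.13800 + 0.12998 + 0.15050 + 0.21718) / 12 = 2.136960 / 12 = 0.178080
Sum of squared deviations: (+0.004010)² + (−0.025450)² + (+0.054470)² + (+0.008440)² + (−0.056640)² + (+0.104270)² + (+0.028030)² + (−0.040470)² + (−0.040080)² + (−0.048100)² + (−0.027580)² + (+0.039100)² = 0.026415
Variance = 0.026415 / 11 = 0.002401
SE* = √0.002401

SE* = 0.0490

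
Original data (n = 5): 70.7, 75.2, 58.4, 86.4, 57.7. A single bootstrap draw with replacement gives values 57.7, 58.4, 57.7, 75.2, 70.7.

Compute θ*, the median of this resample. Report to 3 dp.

θ* = 58.400

Sorted: 57.7, 57.7, 58.4, 70.7, 75.2
Median = middle value = 58.400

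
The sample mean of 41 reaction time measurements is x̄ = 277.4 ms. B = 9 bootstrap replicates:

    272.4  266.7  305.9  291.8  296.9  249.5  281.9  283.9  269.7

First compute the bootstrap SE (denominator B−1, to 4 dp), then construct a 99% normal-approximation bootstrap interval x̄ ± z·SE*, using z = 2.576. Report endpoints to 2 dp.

(232.92, 321.88)

Mean of replicates = 279.8556; sum of squared deviations = 2385.2822; SE* = √(2385.2822/8) = 17.2673
Margin = 2.576 × 17.2673 = 44.481
Interval: 277.4 ± 44.481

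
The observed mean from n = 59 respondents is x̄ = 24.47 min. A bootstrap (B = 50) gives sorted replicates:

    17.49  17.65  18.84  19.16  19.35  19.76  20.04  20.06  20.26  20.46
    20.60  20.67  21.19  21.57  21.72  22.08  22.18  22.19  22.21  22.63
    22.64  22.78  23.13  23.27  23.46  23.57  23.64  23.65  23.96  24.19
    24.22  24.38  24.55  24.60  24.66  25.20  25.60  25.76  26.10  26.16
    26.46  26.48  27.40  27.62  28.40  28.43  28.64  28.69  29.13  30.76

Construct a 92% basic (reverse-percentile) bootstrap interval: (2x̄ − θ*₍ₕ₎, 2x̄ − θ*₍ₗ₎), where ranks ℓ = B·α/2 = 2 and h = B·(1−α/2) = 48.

Percentile endpoints at ranks 2 and 48: θ*₍2₎ = 17.65, θ*₍48₎ = 28.69.
Basic interval reflects these around x̄:
  lower = 2 × 24.47 − 28.69 = 20.25
  upper = 2 × 24.47 − 17.65 = 31.29

(20.25, 31.29)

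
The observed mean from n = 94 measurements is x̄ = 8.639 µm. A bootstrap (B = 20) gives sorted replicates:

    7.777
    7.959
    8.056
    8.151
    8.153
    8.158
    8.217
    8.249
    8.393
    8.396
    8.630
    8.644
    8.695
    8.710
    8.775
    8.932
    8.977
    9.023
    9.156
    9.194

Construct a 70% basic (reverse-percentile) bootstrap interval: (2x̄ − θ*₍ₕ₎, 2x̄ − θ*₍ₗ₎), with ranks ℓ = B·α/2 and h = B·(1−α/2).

(8.301, 9.222)

Percentile endpoints at ranks 3 and 17: θ*₍3₎ = 8.056, θ*₍17₎ = 8.977.
Basic interval reflects these around x̄:
  lower = 2 × 8.639 − 8.977 = 8.301
  upper = 2 × 8.639 − 8.056 = 9.222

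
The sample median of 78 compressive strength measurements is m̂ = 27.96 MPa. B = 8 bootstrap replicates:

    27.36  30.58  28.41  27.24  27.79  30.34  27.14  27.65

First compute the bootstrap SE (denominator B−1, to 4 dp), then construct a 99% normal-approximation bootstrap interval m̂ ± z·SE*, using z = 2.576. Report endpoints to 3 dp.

Mean of replicates = 28.3137; sum of squared deviations = 13.4060; SE* = √(13.4060/7) = 1.3839
Margin = 2.576 × 1.3839 = 3.5649
Interval: 27.96 ± 3.5649

(24.395, 31.525)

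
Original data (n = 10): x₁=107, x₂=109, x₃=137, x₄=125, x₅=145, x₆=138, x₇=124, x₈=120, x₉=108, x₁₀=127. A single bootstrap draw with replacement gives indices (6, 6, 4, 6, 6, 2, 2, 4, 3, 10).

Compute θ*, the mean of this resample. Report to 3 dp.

θ* = 128.400

Resample values: 138, 138, 125, 138, 138, 109, 109, 125, 137, 127.
Mean = (138 + 138 + 125 + 138 + 138 + 109 + 109 + 125 + 137 + 127) / 10 = 1284.0 / 10 = 128.400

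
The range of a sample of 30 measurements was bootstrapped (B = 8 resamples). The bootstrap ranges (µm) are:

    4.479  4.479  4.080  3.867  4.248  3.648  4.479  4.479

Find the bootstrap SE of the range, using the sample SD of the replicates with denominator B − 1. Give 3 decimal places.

Bootstrap SE is the standard deviation of the 8 replicate ranges.
Mean of replicates: (4.479 + 4.479 + 4.080 + 3.867 + 4.248 + 3.648 + 4.479 + 4.479) / 8 = 33.7590 / 8 = 4.2199
Sum of squared deviations: (+0.2591)² + (+0.2591)² + (−0.1399)² + (−0.3529)² + (+0.0281)² + (−0.5719)² + (+0.2591)² + (+0.2591)² = 0.7405
Variance = 0.7405 / 7 = 0.1058
SE* = √0.1058

SE* = 0.325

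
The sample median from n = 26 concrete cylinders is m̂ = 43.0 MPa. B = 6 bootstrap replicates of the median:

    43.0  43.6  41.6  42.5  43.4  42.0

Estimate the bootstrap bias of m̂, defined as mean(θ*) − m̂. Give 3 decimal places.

mean(θ*) = (43.0 + 43.6 + 41.6 + 42.5 + 43.4 + 42.0) / 6 = 42.6833
bias = 42.6833 − 43.0

bias = −0.317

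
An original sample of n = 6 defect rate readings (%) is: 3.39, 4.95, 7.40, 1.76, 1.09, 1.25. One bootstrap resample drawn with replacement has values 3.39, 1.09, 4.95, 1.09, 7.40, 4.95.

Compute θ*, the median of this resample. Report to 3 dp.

Sorted: 1.09, 1.09, 3.39, 4.95, 4.95, 7.40
Median = average of the two middle values = 4.170

θ* = 4.170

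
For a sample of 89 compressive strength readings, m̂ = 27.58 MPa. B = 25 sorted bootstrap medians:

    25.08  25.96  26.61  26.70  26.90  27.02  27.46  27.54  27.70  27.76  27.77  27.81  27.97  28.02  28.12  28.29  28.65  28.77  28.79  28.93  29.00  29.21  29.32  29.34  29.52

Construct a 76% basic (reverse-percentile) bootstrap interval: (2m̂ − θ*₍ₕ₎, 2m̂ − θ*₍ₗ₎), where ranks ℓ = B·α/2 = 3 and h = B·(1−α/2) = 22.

(25.95, 28.55)

Percentile endpoints at ranks 3 and 22: θ*₍3₎ = 26.61, θ*₍22₎ = 29.21.
Basic interval reflects these around m̂:
  lower = 2 × 27.58 − 29.21 = 25.95
  upper = 2 × 27.58 − 26.61 = 28.55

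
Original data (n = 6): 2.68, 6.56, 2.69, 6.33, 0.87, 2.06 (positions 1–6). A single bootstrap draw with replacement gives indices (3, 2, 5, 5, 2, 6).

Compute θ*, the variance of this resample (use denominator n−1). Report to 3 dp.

θ* = 6.994

Resample values: 2.69, 6.56, 0.87, 0.87, 6.56, 2.06.
Mean = 3.2683; sum of squared deviations = 34.9687
s² = 34.9687 / 5 = 6.9937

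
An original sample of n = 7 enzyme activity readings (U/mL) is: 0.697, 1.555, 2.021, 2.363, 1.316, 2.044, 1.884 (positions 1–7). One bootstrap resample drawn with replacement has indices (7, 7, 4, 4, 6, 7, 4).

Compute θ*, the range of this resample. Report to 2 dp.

Resample values: 1.884, 1.884, 2.363, 2.363, 2.044, 1.884, 2.363.
Range = 2.363 − 1.884 = 0.48

θ* = 0.48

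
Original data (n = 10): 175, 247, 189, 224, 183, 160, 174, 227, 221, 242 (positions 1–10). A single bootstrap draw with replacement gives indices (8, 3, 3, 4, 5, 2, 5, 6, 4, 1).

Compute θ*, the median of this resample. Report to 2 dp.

θ* = 189.00

Resample values: 227, 189, 189, 224, 183, 247, 183, 160, 224, 175.
Sorted: 160, 175, 183, 183, 189, 189, 224, 224, 227, 247
Median = average of the two middle values = 189.00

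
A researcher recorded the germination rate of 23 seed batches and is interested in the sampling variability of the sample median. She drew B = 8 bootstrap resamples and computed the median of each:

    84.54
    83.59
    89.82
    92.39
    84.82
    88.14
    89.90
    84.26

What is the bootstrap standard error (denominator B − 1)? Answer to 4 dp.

SE* = 3.3034

Bootstrap SE is the standard deviation of the 8 replicate medians.
Mean of replicates: (84.54 + 83.59 + 89.82 + 92.39 + 84.82 + 88.14 + 89.90 + 84.26) / 8 = 697.46000 / 8 = 87.18250
Sum of squared deviations: (−2.64250)² + (−3.59250)² + (+2.63750)² + (+5.20750)² + (−2.36250)² + (+0.95750)² + (+2.71750)² + (−2.92250)² = 76.38735
Variance = 76.38735 / 7 = 10.91248
SE* = √10.91248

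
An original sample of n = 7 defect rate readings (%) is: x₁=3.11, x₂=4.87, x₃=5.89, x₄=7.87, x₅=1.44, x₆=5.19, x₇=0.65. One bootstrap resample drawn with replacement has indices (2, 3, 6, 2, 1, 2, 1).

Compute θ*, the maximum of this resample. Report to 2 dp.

θ* = 5.89

Resample values: 4.87, 5.89, 5.19, 4.87, 3.11, 4.87, 3.11.
Maximum = 5.89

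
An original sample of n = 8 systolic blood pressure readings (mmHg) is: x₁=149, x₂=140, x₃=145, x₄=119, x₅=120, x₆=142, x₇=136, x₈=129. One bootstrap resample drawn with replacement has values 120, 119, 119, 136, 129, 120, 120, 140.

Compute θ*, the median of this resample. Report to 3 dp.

Sorted: 119, 119, 120, 120, 120, 129, 136, 140
Median = average of the two middle values = 120.000

θ* = 120.000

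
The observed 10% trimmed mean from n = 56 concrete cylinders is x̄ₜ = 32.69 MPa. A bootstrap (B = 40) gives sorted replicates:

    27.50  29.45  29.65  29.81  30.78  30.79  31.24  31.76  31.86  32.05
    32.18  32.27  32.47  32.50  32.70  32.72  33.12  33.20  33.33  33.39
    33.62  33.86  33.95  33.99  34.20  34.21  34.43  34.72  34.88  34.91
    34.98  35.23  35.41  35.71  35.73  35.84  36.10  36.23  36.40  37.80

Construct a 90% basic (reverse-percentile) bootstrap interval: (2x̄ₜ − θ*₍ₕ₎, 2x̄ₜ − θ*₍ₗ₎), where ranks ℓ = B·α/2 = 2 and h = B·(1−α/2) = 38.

Percentile endpoints at ranks 2 and 38: θ*₍2₎ = 29.45, θ*₍38₎ = 36.23.
Basic interval reflects these around x̄ₜ:
  lower = 2 × 32.69 − 36.23 = 29.15
  upper = 2 × 32.69 − 29.45 = 35.93

(29.15, 35.93)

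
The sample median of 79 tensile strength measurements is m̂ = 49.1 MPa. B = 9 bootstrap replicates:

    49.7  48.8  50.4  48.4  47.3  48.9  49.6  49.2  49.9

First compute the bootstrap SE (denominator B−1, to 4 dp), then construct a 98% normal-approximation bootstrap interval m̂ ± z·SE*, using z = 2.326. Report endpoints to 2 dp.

Mean of replicates = 49.1333; sum of squared deviations = 6.8000; SE* = √(6.8000/8) = 0.9220
Margin = 2.326 × 0.9220 = 2.145
Interval: 49.1 ± 2.145

(46.96, 51.24)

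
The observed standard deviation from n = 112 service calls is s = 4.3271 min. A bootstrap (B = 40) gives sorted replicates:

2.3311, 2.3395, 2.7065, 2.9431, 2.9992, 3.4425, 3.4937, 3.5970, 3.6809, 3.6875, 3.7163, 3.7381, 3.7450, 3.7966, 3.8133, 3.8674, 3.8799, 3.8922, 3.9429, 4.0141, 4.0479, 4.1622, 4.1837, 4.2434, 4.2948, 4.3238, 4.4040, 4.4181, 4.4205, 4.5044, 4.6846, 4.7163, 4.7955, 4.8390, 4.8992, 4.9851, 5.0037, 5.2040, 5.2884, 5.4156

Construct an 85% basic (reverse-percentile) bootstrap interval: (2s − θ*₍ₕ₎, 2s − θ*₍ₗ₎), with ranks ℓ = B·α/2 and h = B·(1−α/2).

(3.6505, 5.9477)

Percentile endpoints at ranks 3 and 37: θ*₍3₎ = 2.7065, θ*₍37₎ = 5.0037.
Basic interval reflects these around s:
  lower = 2 × 4.3271 − 5.0037 = 3.6505
  upper = 2 × 4.3271 − 2.7065 = 5.9477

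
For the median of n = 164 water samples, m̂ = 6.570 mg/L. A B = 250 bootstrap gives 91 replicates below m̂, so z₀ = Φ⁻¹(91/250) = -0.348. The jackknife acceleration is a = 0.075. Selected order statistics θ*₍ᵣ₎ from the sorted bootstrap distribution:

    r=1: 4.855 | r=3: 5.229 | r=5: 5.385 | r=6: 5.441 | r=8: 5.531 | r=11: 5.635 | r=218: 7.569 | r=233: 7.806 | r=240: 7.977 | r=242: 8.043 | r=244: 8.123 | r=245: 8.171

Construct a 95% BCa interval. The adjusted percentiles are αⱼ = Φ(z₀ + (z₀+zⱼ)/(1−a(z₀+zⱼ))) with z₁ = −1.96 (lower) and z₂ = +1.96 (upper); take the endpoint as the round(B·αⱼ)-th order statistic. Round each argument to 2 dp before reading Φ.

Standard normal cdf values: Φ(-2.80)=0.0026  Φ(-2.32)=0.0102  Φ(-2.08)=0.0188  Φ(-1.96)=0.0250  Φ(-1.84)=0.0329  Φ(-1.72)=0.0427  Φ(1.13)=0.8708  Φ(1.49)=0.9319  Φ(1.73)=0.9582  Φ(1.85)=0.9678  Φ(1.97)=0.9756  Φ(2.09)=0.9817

(5.229, 7.806)

Lower: z₀ + z₁ = -0.348 + (-1.960) = -2.308; 1 − a(z₀+z₁) = 1 − (0.075)(-2.308) = 1.1731; argument = -0.348 + (-2.308)/1.1731 = -2.3154 → -2.32.
α₁ = Φ(-2.32) = 0.0102; rank = round(250 × 0.0102) = 3; θ*₍3₎ = 5.229.
Upper: z₀ + z₂ = 1.612; 1 − a(z₀+z₂) = 0.8791; argument = 1.4857 → 1.49; α₂ = 0.9319; rank = 233; θ*₍233₎ = 7.806.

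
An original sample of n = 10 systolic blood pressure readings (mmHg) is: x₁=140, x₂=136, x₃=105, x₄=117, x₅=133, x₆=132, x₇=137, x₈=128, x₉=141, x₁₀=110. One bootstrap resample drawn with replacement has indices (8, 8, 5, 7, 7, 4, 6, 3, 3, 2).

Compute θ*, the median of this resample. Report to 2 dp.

θ* = 130.00

Resample values: 128, 128, 133, 137, 137, 117, 132, 105, 105, 136.
Sorted: 105, 105, 117, 128, 128, 132, 133, 136, 137, 137
Median = average of the two middle values = 130.00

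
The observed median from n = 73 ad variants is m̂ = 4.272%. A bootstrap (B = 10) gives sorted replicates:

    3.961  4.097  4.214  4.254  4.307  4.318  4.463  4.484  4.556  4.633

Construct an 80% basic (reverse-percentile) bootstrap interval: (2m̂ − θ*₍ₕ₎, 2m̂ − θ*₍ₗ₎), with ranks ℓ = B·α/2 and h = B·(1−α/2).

(3.988, 4.583)

Percentile endpoints at ranks 1 and 9: θ*₍1₎ = 3.961, θ*₍9₎ = 4.556.
Basic interval reflects these around m̂:
  lower = 2 × 4.272 − 4.556 = 3.988
  upper = 2 × 4.272 − 3.961 = 4.583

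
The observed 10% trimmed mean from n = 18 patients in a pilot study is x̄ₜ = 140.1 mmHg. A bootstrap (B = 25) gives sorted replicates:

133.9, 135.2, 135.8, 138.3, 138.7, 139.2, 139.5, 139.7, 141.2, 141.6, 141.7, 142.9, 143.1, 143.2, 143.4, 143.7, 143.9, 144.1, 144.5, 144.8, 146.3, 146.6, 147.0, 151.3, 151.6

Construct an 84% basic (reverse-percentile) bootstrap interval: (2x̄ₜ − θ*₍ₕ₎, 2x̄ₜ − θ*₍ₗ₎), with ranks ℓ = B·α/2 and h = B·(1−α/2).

Percentile endpoints at ranks 2 and 23: θ*₍2₎ = 135.2, θ*₍23₎ = 147.0.
Basic interval reflects these around x̄ₜ:
  lower = 2 × 140.1 − 147.0 = 133.2
  upper = 2 × 140.1 − 135.2 = 145.0

(133.2, 145.0)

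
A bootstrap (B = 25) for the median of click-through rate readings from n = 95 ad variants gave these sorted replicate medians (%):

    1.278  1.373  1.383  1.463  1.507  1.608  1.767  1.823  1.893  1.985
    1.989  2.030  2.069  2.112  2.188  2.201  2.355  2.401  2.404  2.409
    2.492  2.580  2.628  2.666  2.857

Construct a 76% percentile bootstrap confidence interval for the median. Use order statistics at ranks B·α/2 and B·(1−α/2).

α = 0.24; lower rank = 25 × 0.120 = 3; upper rank = 25 × 0.880 = 22.
The 3rd smallest replicate is 1.383; the 22nd is 2.580.

(1.383, 2.580)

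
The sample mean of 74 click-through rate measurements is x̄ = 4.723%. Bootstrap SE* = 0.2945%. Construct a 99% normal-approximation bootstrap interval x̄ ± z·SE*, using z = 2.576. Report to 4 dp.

Margin = 2.576 × 0.2945 = 0.75863
Interval: 4.723 ± 0.75863

(3.9644, 5.4816)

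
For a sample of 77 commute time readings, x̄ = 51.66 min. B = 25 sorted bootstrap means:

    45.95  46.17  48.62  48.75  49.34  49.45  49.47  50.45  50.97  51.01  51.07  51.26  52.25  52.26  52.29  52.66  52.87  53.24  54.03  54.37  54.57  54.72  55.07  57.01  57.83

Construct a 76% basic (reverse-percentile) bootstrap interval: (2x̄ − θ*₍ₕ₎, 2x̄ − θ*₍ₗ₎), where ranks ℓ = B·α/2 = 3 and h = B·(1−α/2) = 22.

(48.60, 54.70)

Percentile endpoints at ranks 3 and 22: θ*₍3₎ = 48.62, θ*₍22₎ = 54.72.
Basic interval reflects these around x̄:
  lower = 2 × 51.66 − 54.72 = 48.60
  upper = 2 × 51.66 − 48.62 = 54.70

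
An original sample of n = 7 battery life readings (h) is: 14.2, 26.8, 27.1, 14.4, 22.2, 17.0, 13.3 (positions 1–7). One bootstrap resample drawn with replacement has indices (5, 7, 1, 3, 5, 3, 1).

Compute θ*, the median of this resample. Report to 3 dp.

Resample values: 22.2, 13.3, 14.2, 27.1, 22.2, 27.1, 14.2.
Sorted: 13.3, 14.2, 14.2, 22.2, 22.2, 27.1, 27.1
Median = middle value = 22.200

θ* = 22.200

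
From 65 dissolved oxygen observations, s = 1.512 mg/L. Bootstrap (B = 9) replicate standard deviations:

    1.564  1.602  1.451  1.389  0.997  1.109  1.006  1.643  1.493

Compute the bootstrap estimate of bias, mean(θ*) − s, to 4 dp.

bias = −0.1504

mean(θ*) = (1.564 + 1.602 + 1.451 + 1.389 + 0.997 + 1.109 + 1.006 + 1.643 + 1.493) / 9 = 1.36156
bias = 1.36156 − 1.512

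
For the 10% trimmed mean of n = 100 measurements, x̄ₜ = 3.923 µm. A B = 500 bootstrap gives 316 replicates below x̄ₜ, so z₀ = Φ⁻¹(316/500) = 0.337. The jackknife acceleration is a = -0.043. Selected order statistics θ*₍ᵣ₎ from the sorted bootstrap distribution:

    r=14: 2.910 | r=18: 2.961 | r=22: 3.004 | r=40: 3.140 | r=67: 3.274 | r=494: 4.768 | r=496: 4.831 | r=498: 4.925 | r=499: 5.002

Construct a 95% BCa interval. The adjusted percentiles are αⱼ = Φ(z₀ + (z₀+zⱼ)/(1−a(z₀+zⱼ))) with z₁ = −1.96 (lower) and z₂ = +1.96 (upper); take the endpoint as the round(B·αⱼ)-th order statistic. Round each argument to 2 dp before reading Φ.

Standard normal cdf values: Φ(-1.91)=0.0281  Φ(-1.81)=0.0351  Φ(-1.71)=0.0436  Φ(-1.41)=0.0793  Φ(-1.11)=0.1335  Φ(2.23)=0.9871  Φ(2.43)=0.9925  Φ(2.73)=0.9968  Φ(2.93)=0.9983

Lower: z₀ + z₁ = 0.337 + (-1.960) = -1.623; 1 − a(z₀+z₁) = 1 − (-0.043)(-1.623) = 0.9302; argument = 0.337 + (-1.623)/0.9302 = -1.4078 → -1.41.
α₁ = Φ(-1.41) = 0.0793; rank = round(500 × 0.0793) = 40; θ*₍40₎ = 3.140.
Upper: z₀ + z₂ = 2.297; 1 − a(z₀+z₂) = 1.0988; argument = 2.4275 → 2.43; α₂ = 0.9925; rank = 496; θ*₍496₎ = 4.831.

(3.140, 4.831)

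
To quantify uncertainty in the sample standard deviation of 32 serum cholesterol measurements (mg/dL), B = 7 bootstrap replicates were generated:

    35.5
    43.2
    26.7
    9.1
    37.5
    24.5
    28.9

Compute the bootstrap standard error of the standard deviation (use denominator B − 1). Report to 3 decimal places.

Bootstrap SE is the standard deviation of the 7 replicate standard deviations.
Mean of replicates: (35.5 + 43.2 + 26.7 + 9.1 + 37.5 + 24.5 + 28.9) / 7 = 205.4000 / 7 = 29.3429
Sum of squared deviations: (+6.1571)² + (+13.8571)² + (−2.6429)² + (−20.2429)² + (+8.1571)² + (−4.8429)² + (−0.4429)² = 736.8771
Variance = 736.8771 / 6 = 122.8129
SE* = √122.8129

SE* = 11.082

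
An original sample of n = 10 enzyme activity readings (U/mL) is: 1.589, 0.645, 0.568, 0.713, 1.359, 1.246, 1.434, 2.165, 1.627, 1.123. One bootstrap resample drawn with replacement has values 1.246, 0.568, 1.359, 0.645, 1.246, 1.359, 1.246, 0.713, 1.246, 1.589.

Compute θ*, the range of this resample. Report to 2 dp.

θ* = 1.02

Range = 1.589 − 0.568 = 1.02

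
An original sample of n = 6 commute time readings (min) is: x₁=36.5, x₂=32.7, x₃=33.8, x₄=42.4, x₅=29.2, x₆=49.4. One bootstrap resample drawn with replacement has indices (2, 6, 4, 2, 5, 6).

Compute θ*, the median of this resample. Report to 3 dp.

Resample values: 32.7, 49.4, 42.4, 32.7, 29.2, 49.4.
Sorted: 29.2, 32.7, 32.7, 42.4, 49.4, 49.4
Median = average of the two middle values = 37.550

θ* = 37.550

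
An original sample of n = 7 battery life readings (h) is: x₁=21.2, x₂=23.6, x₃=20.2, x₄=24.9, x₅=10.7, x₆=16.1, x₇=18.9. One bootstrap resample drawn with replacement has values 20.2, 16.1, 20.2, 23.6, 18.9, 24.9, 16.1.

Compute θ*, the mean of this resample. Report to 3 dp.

θ* = 20.000

Mean = (20.2 + 16.1 + 20.2 + 23.6 + 18.9 + 24.9 + 16.1) / 7 = 140.00 / 7 = 20.000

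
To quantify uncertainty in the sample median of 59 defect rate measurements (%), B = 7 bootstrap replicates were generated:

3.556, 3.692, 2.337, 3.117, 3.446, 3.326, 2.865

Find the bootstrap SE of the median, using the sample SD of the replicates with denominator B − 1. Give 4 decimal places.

Bootstrap SE is the standard deviation of the 7 replicate medians.
Mean of replicates: (3.556 + 3.692 + 2.337 + 3.117 + 3.446 + 3.326 + 2.865) / 7 = 22.33900 / 7 = 3.19129
Sum of squared deviations: (+0.36471)² + (+0.50071)² + (−0.85429)² + (−0.07429)² + (+0.25471)² + (+0.13471)² + (−0.32629)² = 1.30854
Variance = 1.30854 / 6 = 0.21809
SE* = √0.21809

SE* = 0.4670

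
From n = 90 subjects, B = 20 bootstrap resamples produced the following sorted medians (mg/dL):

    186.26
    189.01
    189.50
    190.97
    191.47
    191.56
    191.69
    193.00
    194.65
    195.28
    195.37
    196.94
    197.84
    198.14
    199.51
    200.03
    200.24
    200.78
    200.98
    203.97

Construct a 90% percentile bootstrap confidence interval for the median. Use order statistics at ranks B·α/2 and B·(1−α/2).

α = 0.10; lower rank = 20 × 0.050 = 1; upper rank = 20 × 0.950 = 19.
The 1st smallest replicate is 186.26; the 19th is 200.98.

(186.26, 200.98)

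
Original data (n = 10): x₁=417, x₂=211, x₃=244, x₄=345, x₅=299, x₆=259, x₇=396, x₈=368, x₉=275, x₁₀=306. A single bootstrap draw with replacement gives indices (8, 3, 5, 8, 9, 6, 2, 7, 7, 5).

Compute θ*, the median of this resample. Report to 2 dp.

Resample values: 368, 244, 299, 368, 275, 259, 211, 396, 396, 299.
Sorted: 211, 244, 259, 275, 299, 299, 368, 368, 396, 396
Median = average of the two middle values = 299.00

θ* = 299.00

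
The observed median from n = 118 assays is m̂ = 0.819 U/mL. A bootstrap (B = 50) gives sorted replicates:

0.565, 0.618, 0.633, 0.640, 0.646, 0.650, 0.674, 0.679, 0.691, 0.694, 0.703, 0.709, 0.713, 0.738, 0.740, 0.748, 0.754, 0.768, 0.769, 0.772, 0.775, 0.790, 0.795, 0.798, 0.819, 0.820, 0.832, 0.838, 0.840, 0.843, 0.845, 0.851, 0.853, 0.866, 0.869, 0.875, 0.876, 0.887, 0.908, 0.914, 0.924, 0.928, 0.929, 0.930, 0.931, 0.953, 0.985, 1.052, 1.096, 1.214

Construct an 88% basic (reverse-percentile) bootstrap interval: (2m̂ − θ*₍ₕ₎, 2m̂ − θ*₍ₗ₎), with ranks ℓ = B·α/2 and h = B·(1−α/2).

Percentile endpoints at ranks 3 and 47: θ*₍3₎ = 0.633, θ*₍47₎ = 0.985.
Basic interval reflects these around m̂:
  lower = 2 × 0.819 − 0.985 = 0.653
  upper = 2 × 0.819 − 0.633 = 1.005

(0.653, 1.005)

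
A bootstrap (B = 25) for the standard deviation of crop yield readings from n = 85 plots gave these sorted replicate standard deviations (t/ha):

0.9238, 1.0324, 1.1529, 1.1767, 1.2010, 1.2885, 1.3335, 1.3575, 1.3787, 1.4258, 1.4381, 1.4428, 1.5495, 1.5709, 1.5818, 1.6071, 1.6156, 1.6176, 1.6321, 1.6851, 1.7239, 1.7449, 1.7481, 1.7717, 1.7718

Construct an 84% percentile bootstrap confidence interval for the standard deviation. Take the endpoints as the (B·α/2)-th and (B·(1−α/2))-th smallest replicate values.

α = 0.16; lower rank = 25 × 0.080 = 2; upper rank = 25 × 0.920 = 23.
The 2nd smallest replicate is 1.0324; the 23rd is 1.7481.

(1.0324, 1.7481)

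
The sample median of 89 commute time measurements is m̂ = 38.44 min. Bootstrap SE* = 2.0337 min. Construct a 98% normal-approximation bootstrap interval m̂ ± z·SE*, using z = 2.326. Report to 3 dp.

(33.710, 43.170)

Margin = 2.326 × 2.0337 = 4.7304
Interval: 38.44 ± 4.7304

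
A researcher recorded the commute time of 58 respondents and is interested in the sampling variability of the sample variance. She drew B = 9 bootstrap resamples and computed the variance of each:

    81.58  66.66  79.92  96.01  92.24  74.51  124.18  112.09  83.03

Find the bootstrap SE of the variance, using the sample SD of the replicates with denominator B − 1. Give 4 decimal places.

SE* = 18.3819

Bootstrap SE is the standard deviation of the 9 replicate variances.
Mean of replicates: (81.58 + 66.66 + 79.92 + 96.01 + 92.24 + 74.51 + 124.18 + 112.09 + 83.03) / 9 = 810.22000 / 9 = 90.02444
Sum of squared deviations: (−8.44444)² + (−23.36444)² + (−10.10444)² + (+5.98556)² + (+2.21556)² + (−15.51444)² + (+34.15556)² + (+22.06556)² + (−6.99444)² = 2703.15222
Variance = 2703.15222 / 8 = 337.89403
SE* = √337.89403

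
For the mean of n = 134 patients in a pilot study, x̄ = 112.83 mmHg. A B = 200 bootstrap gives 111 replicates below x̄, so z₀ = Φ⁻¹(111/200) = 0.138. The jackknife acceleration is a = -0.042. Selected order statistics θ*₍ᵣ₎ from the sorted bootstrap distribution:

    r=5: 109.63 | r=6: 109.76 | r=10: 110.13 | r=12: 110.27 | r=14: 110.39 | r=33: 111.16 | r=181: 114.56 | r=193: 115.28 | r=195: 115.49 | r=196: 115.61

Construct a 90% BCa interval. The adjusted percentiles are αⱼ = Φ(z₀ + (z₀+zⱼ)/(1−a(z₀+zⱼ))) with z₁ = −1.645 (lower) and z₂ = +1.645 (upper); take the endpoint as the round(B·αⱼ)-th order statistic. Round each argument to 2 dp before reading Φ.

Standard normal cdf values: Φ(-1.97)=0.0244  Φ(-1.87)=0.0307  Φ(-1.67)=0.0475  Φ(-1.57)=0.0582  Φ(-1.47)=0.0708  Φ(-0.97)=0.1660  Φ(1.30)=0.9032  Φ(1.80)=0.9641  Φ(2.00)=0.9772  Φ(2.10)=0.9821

(110.39, 115.28)

Lower: z₀ + z₁ = 0.138 + (-1.645) = -1.507; 1 − a(z₀+z₁) = 1 − (-0.042)(-1.507) = 0.9367; argument = 0.138 + (-1.507)/0.9367 = -1.4708 → -1.47.
α₁ = Φ(-1.47) = 0.0708; rank = round(200 × 0.0708) = 14; θ*₍14₎ = 110.39.
Upper: z₀ + z₂ = 1.783; 1 − a(z₀+z₂) = 1.0749; argument = 1.7968 → 1.80; α₂ = 0.9641; rank = 193; θ*₍193₎ = 115.28.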